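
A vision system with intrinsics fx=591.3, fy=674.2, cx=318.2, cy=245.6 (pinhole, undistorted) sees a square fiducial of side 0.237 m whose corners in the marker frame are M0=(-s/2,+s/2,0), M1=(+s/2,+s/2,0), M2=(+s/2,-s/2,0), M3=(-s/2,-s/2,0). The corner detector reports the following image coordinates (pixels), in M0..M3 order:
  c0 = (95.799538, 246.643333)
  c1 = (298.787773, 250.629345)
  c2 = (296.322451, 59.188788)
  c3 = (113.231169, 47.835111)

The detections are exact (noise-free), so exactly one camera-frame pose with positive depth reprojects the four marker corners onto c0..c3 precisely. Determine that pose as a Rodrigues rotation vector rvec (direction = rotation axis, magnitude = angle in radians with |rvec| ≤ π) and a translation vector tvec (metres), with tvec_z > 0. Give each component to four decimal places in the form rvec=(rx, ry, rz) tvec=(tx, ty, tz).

rvec=(-0.3237, -0.1326, -0.0032) tvec=(-0.1439, -0.1091, 0.7403)

Intrinsics K: fx=591.3, fy=674.2, cx=318.2, cy=245.6
Marker side s = 0.237 m; corners in marker frame (Z=0):
  M0 = (-0.1185, +0.1185, 0)
  M1 = (+0.1185, +0.1185, 0)
  M2 = (+0.1185, -0.1185, 0)
  M3 = (-0.1185, -0.1185, 0)
Detected image corners:
  c0 = (95.799538, 246.643333) px
  c1 = (298.787773, 250.629345) px
  c2 = (296.322451, 59.188788) px
  c3 = (113.231169, 47.835111) px
Planar DLT: solve 8×8 A·h = b for H (H[2,2]=1):
  H  [+847.79603 -116.75621 +203.23972]
  H  [+59.76185 +758.31433 +146.20518]
  H  [+0.17615 -0.42807 +1.00000]
B = K⁻¹H; ‖b₁‖=1.350751, ‖b₂‖=1.350751; λ = 2/(‖b₁‖+‖b₂‖) = 0.740329, sign → tz>0 ⇒ λ=+0.740329
r₁ = λ·B[:,0] = (+0.99130,+0.01812,+0.13041); r₂ = λ·B[:,1] = (+0.02436,+0.94814,-0.31692)
r₃ = r₁×r₂ = (-0.12939,+0.31733,+0.93945); SVD([r₁ r₂ r₃]) → R = UVᵀ:
  R  [+0.99130 +0.02436 -0.12939]
  R  [+0.01812 +0.94814 +0.31733]
  R  [+0.13041 -0.31692 +0.93945]
t = (-0.14393, -0.10914, +0.74033) m
tr R = 2.878882; θ = arccos((tr R − 1)/2) = 0.349801 rad = 20.042°
axis k = ((R−Rᵀ)₃₂, (R−Rᵀ)₁₃, (R−Rᵀ)₂₁) / (2 sinθ) = (-0.925342, -0.379025, -0.009107)
rvec = θ·k = (-0.323685, -0.132583, -0.003186)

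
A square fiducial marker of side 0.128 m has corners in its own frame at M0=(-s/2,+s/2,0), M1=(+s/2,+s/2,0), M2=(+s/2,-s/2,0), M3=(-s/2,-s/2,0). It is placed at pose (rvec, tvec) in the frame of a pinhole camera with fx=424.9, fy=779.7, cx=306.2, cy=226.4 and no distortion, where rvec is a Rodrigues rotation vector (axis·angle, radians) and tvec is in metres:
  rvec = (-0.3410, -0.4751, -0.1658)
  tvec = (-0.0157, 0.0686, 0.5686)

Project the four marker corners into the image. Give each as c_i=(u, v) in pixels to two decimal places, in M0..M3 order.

c0=(259.77, 425.86) c1=(346.75, 391.77) c2=(323.72, 231.60) c3=(239.88, 246.03)

Intrinsics K: fx=424.9, fy=779.7, cx=306.2, cy=226.4
Marker side s = 0.128 m; corners in marker frame (Z=0):
  M0 = (-0.0640, +0.0640, 0)
  M1 = (+0.0640, +0.0640, 0)
  M2 = (+0.0640, -0.0640, 0)
  M3 = (-0.0640, -0.0640, 0)
rvec = (-0.3410, -0.4751, -0.1658), |rvec| = θ = 0.60786 rad = 34.828°
Rodrigues: sinθ=0.57111, 1−cosθ=0.17913; R = I + sinθ·[k]× + (1−cosθ)·[k]×²:
    [+0.87725 +0.23432 -0.41897]
    [-0.07724 +0.93030 +0.35857]
    [+0.47379 -0.28220 +0.83420]
t = (-0.0157, 0.0686, 0.5686) m
M0: Pc = R·M0+t = (-0.05685, +0.13308, +0.52022); u = 424.9·(-0.05685)/0.52022 + 306.2 = 259.7685, v = 779.7·(+0.13308)/0.52022 + 226.4 = 425.8635
M1: Pc = R·M1+t = (+0.05544, +0.12320, +0.58086); u = 424.9·(+0.05544)/0.58086 + 306.2 = 346.7544, v = 779.7·(+0.12320)/0.58086 + 226.4 = 391.7682
M2: Pc = R·M2+t = (+0.02545, +0.00412, +0.61698); u = 424.9·(+0.02545)/0.61698 + 306.2 = 323.7250, v = 779.7·(+0.00412)/0.61698 + 226.4 = 231.6036
M3: Pc = R·M3+t = (-0.08684, +0.01400, +0.55634); u = 424.9·(-0.08684)/0.55634 + 306.2 = 239.8764, v = 779.7·(+0.01400)/0.55634 + 226.4 = 246.0262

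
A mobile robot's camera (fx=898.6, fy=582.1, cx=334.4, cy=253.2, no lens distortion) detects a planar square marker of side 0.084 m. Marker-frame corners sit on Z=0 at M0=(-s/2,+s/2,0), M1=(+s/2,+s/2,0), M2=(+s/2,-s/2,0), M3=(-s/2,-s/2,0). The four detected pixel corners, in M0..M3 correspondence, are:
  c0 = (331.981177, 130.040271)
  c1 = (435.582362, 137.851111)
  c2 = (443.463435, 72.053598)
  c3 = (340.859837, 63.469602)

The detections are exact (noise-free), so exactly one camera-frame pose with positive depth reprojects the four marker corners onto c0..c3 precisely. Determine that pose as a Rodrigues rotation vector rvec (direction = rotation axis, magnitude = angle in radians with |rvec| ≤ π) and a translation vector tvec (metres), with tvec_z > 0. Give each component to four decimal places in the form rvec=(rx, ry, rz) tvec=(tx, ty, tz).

Intrinsics K: fx=898.6, fy=582.1, cx=334.4, cy=253.2
Marker side s = 0.084 m; corners in marker frame (Z=0):
  M0 = (-0.0420, +0.0420, 0)
  M1 = (+0.0420, +0.0420, 0)
  M2 = (+0.0420, -0.0420, 0)
  M3 = (-0.0420, -0.0420, 0)
Detected image corners:
  c0 = (331.981177, 130.040271) px
  c1 = (435.582362, 137.851111) px
  c2 = (443.463435, 72.053598) px
  c3 = (340.859837, 63.469602) px
Planar DLT: solve 8×8 A·h = b for H (H[2,2]=1):
  H  [+1286.28129 -139.62466 +388.31849]
  H  [+112.91866 +777.50388 +100.73683]
  H  [+0.15181 -0.10285 +1.00000]
B = K⁻¹H; ‖b₁‖=1.389195, ‖b₂‖=1.389195; λ = 2/(‖b₁‖+‖b₂‖) = 0.719841, sign → tz>0 ⇒ λ=+0.719841
r₁ = λ·B[:,0] = (+0.98973,+0.09210,+0.10928); r₂ = λ·B[:,1] = (-0.08430,+0.99369,-0.07403)
r₃ = r₁×r₂ = (-0.11541,+0.06406,+0.99125); SVD([r₁ r₂ r₃]) → R = UVᵀ:
  R  [+0.98973 -0.08430 -0.11541]
  R  [+0.09210 +0.99369 +0.06406]
  R  [+0.10928 -0.07403 +0.99125]
t = (+0.04319, -0.18854, +0.71984) m
tr R = 2.974672; θ = arccos((tr R − 1)/2) = 0.159318 rad = 9.128°
axis k = ((R−Rᵀ)₃₂, (R−Rᵀ)₁₃, (R−Rᵀ)₂₁) / (2 sinθ) = (-0.435240, -0.708141, +0.555970)
rvec = θ·k = (-0.069341, -0.112819, +0.088576)

rvec=(-0.0693, -0.1128, 0.0886) tvec=(0.0432, -0.1885, 0.7198)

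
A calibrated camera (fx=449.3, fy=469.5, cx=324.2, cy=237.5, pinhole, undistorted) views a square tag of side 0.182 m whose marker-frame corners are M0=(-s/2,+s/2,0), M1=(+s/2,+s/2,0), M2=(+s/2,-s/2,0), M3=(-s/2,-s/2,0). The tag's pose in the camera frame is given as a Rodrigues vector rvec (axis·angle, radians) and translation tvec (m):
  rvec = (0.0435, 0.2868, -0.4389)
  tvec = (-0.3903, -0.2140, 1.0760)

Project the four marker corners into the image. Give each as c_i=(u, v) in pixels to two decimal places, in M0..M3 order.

c0=(148.39, 197.34) c1=(207.27, 161.72) c2=(174.64, 88.48) c3=(117.48, 127.40)

Intrinsics K: fx=449.3, fy=469.5, cx=324.2, cy=237.5
Marker side s = 0.182 m; corners in marker frame (Z=0):
  M0 = (-0.0910, +0.0910, 0)
  M1 = (+0.0910, +0.0910, 0)
  M2 = (+0.0910, -0.0910, 0)
  M3 = (-0.0910, -0.0910, 0)
rvec = (0.0435, 0.2868, -0.4389), |rvec| = θ = 0.52610 rad = 30.143°
Rodrigues: sinθ=0.50216, 1−cosθ=0.13523; R = I + sinθ·[k]× + (1−cosθ)·[k]×²:
    [+0.86570 +0.42503 +0.26442]
    [-0.41284 +0.90496 -0.10302]
    [-0.28308 -0.01998 +0.95889]
t = (-0.3903, -0.2140, 1.0760) m
M0: Pc = R·M0+t = (-0.43040, -0.09408, +1.09994); u = 449.3·(-0.43040)/1.09994 + 324.2 = 148.3915, v = 469.5·(-0.09408)/1.09994 + 237.5 = 197.3426
M1: Pc = R·M1+t = (-0.27284, -0.16922, +1.04842); u = 449.3·(-0.27284)/1.04842 + 324.2 = 207.2730, v = 469.5·(-0.16922)/1.04842 + 237.5 = 161.7220
M2: Pc = R·M2+t = (-0.35020, -0.33392, +1.05206); u = 449.3·(-0.35020)/1.05206 + 324.2 = 174.6413, v = 469.5·(-0.33392)/1.05206 + 237.5 = 88.4823
M3: Pc = R·M3+t = (-0.50776, -0.25878, +1.10358); u = 449.3·(-0.50776)/1.10358 + 324.2 = 117.4773, v = 469.5·(-0.25878)/1.10358 + 237.5 = 127.4048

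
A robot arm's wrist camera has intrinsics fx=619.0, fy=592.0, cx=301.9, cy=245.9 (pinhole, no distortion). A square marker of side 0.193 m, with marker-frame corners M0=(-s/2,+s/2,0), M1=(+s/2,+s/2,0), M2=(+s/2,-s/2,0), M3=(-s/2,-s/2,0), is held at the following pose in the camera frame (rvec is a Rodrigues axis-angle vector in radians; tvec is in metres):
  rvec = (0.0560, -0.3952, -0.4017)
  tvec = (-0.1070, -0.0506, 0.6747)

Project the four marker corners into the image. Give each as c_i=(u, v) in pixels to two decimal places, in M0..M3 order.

c0=(156.79, 314.83) c1=(310.70, 246.23) c2=(247.65, 95.49) c3=(80.51, 149.97)

Intrinsics K: fx=619.0, fy=592.0, cx=301.9, cy=245.9
Marker side s = 0.193 m; corners in marker frame (Z=0):
  M0 = (-0.0965, +0.0965, 0)
  M1 = (+0.0965, +0.0965, 0)
  M2 = (+0.0965, -0.0965, 0)
  M3 = (-0.0965, -0.0965, 0)
rvec = (0.0560, -0.3952, -0.4017), |rvec| = θ = 0.56629 rad = 32.446°
Rodrigues: sinθ=0.53650, 1−cosθ=0.15610; R = I + sinθ·[k]× + (1−cosθ)·[k]×²:
    [+0.84542 +0.36980 -0.38536]
    [-0.39135 +0.91993 +0.02422]
    [+0.36346 +0.13033 +0.92245]
t = (-0.1070, -0.0506, 0.6747) m
M0: Pc = R·M0+t = (-0.15290, +0.07594, +0.65220); u = 619.0·(-0.15290)/0.65220 + 301.9 = 156.7859, v = 592.0·(+0.07594)/0.65220 + 245.9 = 314.8280
M1: Pc = R·M1+t = (+0.01027, +0.00041, +0.72235); u = 619.0·(+0.01027)/0.72235 + 301.9 = 310.6998, v = 592.0·(+0.00041)/0.72235 + 245.9 = 246.2344
M2: Pc = R·M2+t = (-0.06110, -0.17714, +0.69720); u = 619.0·(-0.06110)/0.69720 + 301.9 = 247.6511, v = 592.0·(-0.17714)/0.69720 + 245.9 = 95.4900
M3: Pc = R·M3+t = (-0.22427, -0.10161, +0.62705); u = 619.0·(-0.22427)/0.62705 + 301.9 = 80.5096, v = 592.0·(-0.10161)/0.62705 + 245.9 = 149.9714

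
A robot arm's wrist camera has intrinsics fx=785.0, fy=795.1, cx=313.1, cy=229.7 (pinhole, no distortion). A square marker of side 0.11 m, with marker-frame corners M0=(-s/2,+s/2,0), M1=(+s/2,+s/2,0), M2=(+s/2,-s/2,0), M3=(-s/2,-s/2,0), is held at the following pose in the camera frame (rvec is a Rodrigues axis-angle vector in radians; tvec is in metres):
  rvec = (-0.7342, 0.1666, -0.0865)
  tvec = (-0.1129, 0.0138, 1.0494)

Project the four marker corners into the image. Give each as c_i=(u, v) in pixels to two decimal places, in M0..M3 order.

Intrinsics K: fx=785.0, fy=795.1, cx=313.1, cy=229.7
Marker side s = 0.11 m; corners in marker frame (Z=0):
  M0 = (-0.0550, +0.0550, 0)
  M1 = (+0.0550, +0.0550, 0)
  M2 = (+0.0550, -0.0550, 0)
  M3 = (-0.0550, -0.0550, 0)
rvec = (-0.7342, 0.1666, -0.0865), |rvec| = θ = 0.75782 rad = 43.420°
Rodrigues: sinθ=0.68734, 1−cosθ=0.27366; R = I + sinθ·[k]× + (1−cosθ)·[k]×²:
    [+0.98321 +0.02017 +0.18137]
    [-0.13674 +0.73956 +0.65905]
    [-0.12084 -0.67278 +0.72990]
t = (-0.1129, 0.0138, 1.0494) m
M0: Pc = R·M0+t = (-0.16587, +0.06200, +1.01904); u = 785.0·(-0.16587)/1.01904 + 313.1 = 185.3274, v = 795.1·(+0.06200)/1.01904 + 229.7 = 278.0725
M1: Pc = R·M1+t = (-0.05771, +0.04696, +1.00575); u = 785.0·(-0.05771)/1.00575 + 313.1 = 268.0533, v = 795.1·(+0.04696)/1.00575 + 229.7 = 266.8206
M2: Pc = R·M2+t = (-0.05993, -0.03440, +1.07976); u = 785.0·(-0.05993)/1.07976 + 313.1 = 269.5279, v = 795.1·(-0.03440)/1.07976 + 229.7 = 204.3712
M3: Pc = R·M3+t = (-0.16809, -0.01936, +1.09305); u = 785.0·(-0.16809)/1.09305 + 313.1 = 192.3852, v = 795.1·(-0.01936)/1.09305 + 229.7 = 215.6208

c0=(185.33, 278.07) c1=(268.05, 266.82) c2=(269.53, 204.37) c3=(192.39, 215.62)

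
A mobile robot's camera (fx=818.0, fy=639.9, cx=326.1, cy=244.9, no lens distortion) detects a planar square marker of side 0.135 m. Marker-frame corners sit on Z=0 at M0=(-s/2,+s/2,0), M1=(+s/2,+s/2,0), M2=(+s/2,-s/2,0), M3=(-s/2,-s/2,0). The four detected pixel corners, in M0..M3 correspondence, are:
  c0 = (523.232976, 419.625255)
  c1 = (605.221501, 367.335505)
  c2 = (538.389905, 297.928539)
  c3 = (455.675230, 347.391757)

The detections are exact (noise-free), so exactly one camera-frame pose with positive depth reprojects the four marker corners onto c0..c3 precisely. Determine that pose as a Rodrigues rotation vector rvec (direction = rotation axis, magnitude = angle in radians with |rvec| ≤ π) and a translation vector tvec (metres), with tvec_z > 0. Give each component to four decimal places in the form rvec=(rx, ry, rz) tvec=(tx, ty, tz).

Intrinsics K: fx=818.0, fy=639.9, cx=326.1, cy=244.9
Marker side s = 0.135 m; corners in marker frame (Z=0):
  M0 = (-0.0675, +0.0675, 0)
  M1 = (+0.0675, +0.0675, 0)
  M2 = (+0.0675, -0.0675, 0)
  M3 = (-0.0675, -0.0675, 0)
Detected image corners:
  c0 = (523.232976, 419.625255) px
  c1 = (605.221501, 367.335505) px
  c2 = (538.389905, 297.928539) px
  c3 = (455.675230, 347.391757) px
Planar DLT: solve 8×8 A·h = b for H (H[2,2]=1):
  H  [+724.63122 +438.85071 +530.97865]
  H  [-299.45265 +484.73068 +357.43435]
  H  [+0.21597 -0.11090 +1.00000]
B = K⁻¹H; ‖b₁‖=0.994708, ‖b₂‖=0.994708; λ = 2/(‖b₁‖+‖b₂‖) = 1.005320, sign → tz>0 ⇒ λ=+1.005320
r₁ = λ·B[:,0] = (+0.80402,-0.55355,+0.21712); r₂ = λ·B[:,1] = (+0.58379,+0.80421,-0.11149)
r₃ = r₁×r₂ = (-0.11289,+0.21639,+0.96976); SVD([r₁ r₂ r₃]) → R = UVᵀ:
  R  [+0.80402 +0.58379 -0.11289]
  R  [-0.55355 +0.80421 +0.21639]
  R  [+0.21712 -0.11149 +0.96976]
t = (+0.25180, +0.17680, +1.00532) m
tr R = 2.577983; θ = arccos((tr R − 1)/2) = 0.661631 rad = 37.909°
axis k = ((R−Rᵀ)₃₂, (R−Rᵀ)₁₃, (R−Rᵀ)₂₁) / (2 sinθ) = (-0.266833, -0.268559, -0.925568)
rvec = θ·k = (-0.176545, -0.177687, -0.612384)

rvec=(-0.1765, -0.1777, -0.6124) tvec=(0.2518, 0.1768, 1.0053)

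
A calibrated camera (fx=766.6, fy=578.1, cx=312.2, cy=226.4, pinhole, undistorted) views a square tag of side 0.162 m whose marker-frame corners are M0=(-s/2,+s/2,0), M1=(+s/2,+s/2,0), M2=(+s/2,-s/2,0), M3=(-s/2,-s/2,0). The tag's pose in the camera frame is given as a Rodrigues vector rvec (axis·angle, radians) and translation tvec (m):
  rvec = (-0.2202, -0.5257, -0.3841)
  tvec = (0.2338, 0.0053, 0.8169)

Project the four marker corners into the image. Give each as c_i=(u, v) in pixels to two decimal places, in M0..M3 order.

c0=(514.97, 304.08) c1=(610.88, 263.40) c2=(546.28, 164.95) c3=(445.44, 194.02)

Intrinsics K: fx=766.6, fy=578.1, cx=312.2, cy=226.4
Marker side s = 0.162 m; corners in marker frame (Z=0):
  M0 = (-0.0810, +0.0810, 0)
  M1 = (+0.0810, +0.0810, 0)
  M2 = (+0.0810, -0.0810, 0)
  M3 = (-0.0810, -0.0810, 0)
rvec = (-0.2202, -0.5257, -0.3841), |rvec| = θ = 0.68730 rad = 39.379°
Rodrigues: sinθ=0.63445, 1−cosθ=0.22704; R = I + sinθ·[k]× + (1−cosθ)·[k]×²:
    [+0.79627 +0.41020 -0.44463]
    [-0.29893 +0.90579 +0.30032]
    [+0.52593 -0.10622 +0.84387]
t = (0.2338, 0.0053, 0.8169) m
M0: Pc = R·M0+t = (+0.20253, +0.10288, +0.76570); u = 766.6·(+0.20253)/0.76570 + 312.2 = 514.9680, v = 578.1·(+0.10288)/0.76570 + 226.4 = 304.0759
M1: Pc = R·M1+t = (+0.33152, +0.05446, +0.85090); u = 766.6·(+0.33152)/0.85090 + 312.2 = 610.8807, v = 578.1·(+0.05446)/0.85090 + 226.4 = 263.3971
M2: Pc = R·M2+t = (+0.26507, -0.09228, +0.86810); u = 766.6·(+0.26507)/0.86810 + 312.2 = 546.2774, v = 578.1·(-0.09228)/0.86810 + 226.4 = 164.9462
M3: Pc = R·M3+t = (+0.13608, -0.04386, +0.78290); u = 766.6·(+0.13608)/0.78290 + 312.2 = 445.4423, v = 578.1·(-0.04386)/0.78290 + 226.4 = 194.0169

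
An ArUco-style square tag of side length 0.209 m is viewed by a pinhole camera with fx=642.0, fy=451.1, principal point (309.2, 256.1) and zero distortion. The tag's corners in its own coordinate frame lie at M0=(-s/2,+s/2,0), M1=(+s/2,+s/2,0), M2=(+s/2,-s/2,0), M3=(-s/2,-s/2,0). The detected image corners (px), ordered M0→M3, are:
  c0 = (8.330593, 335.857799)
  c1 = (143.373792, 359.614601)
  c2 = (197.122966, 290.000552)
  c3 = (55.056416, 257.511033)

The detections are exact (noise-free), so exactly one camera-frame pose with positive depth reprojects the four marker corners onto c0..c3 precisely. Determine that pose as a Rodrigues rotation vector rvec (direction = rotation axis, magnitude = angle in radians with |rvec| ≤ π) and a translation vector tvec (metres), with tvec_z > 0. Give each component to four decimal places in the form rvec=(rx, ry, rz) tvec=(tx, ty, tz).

Intrinsics K: fx=642.0, fy=451.1, cx=309.2, cy=256.1
Marker side s = 0.209 m; corners in marker frame (Z=0):
  M0 = (-0.1045, +0.1045, 0)
  M1 = (+0.1045, +0.1045, 0)
  M2 = (+0.1045, -0.1045, 0)
  M3 = (-0.1045, -0.1045, 0)
Detected image corners:
  c0 = (8.330593, 335.857799) px
  c1 = (143.373792, 359.614601) px
  c2 = (197.122966, 290.000552) px
  c3 = (55.056416, 257.511033) px
Planar DLT: solve 8×8 A·h = b for H (H[2,2]=1):
  H  [+704.18926 -201.40519 +102.94588]
  H  [+262.76839 +475.23061 +312.87596]
  H  [+0.41534 +0.39313 +1.00000]
B = K⁻¹H; ‖b₁‖=1.047387, ‖b₂‖=1.047387; λ = 2/(‖b₁‖+‖b₂‖) = 0.954757, sign → tz>0 ⇒ λ=+0.954757
r₁ = λ·B[:,0] = (+0.85626,+0.33102,+0.39655); r₂ = λ·B[:,1] = (-0.48030,+0.79274,+0.37535)
r₃ = r₁×r₂ = (-0.19011,-0.51185,+0.83777); SVD([r₁ r₂ r₃]) → R = UVᵀ:
  R  [+0.85626 -0.48030 -0.19011]
  R  [+0.33102 +0.79274 -0.51185]
  R  [+0.39655 +0.37535 +0.83777]
t = (-0.30673, +0.12017, +0.95476) m
tr R = 2.486765; θ = arccos((tr R − 1)/2) = 0.732683 rad = 41.980°
axis k = ((R−Rᵀ)₃₂, (R−Rᵀ)₁₃, (R−Rᵀ)₂₁) / (2 sinθ) = (+0.663210, -0.438552, +0.606485)
rvec = θ·k = (+0.485923, -0.321320, +0.444362)

rvec=(0.4859, -0.3213, 0.4444) tvec=(-0.3067, 0.1202, 0.9548)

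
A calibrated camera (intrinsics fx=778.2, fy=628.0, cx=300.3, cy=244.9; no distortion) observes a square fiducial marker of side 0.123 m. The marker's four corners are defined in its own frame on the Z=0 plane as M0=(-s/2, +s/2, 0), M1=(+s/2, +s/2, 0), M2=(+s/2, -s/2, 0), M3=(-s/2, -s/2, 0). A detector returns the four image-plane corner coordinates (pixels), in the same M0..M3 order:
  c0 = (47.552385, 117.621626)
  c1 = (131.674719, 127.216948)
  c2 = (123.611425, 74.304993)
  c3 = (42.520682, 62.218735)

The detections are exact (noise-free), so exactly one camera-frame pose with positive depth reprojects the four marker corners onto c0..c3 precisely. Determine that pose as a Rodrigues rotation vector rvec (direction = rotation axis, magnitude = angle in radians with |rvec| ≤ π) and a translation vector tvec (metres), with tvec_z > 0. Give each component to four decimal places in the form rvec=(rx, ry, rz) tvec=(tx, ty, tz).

rvec=(-0.4413, -0.5364, -0.0785) tvec=(-0.3169, -0.2766, 1.1583)

Intrinsics K: fx=778.2, fy=628.0, cx=300.3, cy=244.9
Marker side s = 0.123 m; corners in marker frame (Z=0):
  M0 = (-0.0615, +0.0615, 0)
  M1 = (+0.0615, +0.0615, 0)
  M2 = (+0.0615, -0.0615, 0)
  M3 = (-0.0615, -0.0615, 0)
Detected image corners:
  c0 = (47.552385, 117.621626) px
  c1 = (131.674719, 127.216948) px
  c2 = (123.611425, 74.304993) px
  c3 = (42.520682, 62.218735) px
Planar DLT: solve 8×8 A·h = b for H (H[2,2]=1):
  H  [+709.39125 +24.78913 +87.39203]
  H  [+130.35626 +408.25340 +94.93242]
  H  [+0.44065 -0.33329 +1.00000]
B = K⁻¹H; ‖b₁‖=0.863324, ‖b₂‖=0.863324; λ = 2/(‖b₁‖+‖b₂‖) = 1.158314, sign → tz>0 ⇒ λ=+1.158314
r₁ = λ·B[:,0] = (+0.85893,+0.04139,+0.51042); r₂ = λ·B[:,1] = (+0.18587,+0.90355,-0.38606)
r₃ = r₁×r₂ = (-0.47717,+0.42647,+0.76840); SVD([r₁ r₂ r₃]) → R = UVᵀ:
  R  [+0.85893 +0.18587 -0.47717]
  R  [+0.04139 +0.90355 +0.42647]
  R  [+0.51042 -0.38606 +0.76840]
t = (-0.31690, -0.27661, +1.15831) m
tr R = 2.530882; θ = arccos((tr R − 1)/2) = 0.699070 rad = 40.054°
axis k = ((R−Rᵀ)₃₂, (R−Rᵀ)₁₃, (R−Rᵀ)₂₁) / (2 sinθ) = (-0.631331, -0.767345, -0.112263)
rvec = θ·k = (-0.441344, -0.536428, -0.078480)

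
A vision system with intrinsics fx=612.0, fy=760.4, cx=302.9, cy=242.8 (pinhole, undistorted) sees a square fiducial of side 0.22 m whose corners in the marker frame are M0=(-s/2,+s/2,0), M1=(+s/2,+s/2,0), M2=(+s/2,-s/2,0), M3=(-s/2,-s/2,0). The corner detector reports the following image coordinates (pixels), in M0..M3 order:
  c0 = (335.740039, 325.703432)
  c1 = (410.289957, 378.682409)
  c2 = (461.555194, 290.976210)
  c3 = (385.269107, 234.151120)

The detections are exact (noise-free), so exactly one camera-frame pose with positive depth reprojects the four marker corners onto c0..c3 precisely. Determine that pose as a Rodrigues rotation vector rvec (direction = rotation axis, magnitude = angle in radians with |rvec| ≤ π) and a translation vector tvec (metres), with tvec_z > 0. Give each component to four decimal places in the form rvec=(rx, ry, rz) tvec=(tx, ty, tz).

Intrinsics K: fx=612.0, fy=760.4, cx=302.9, cy=242.8
Marker side s = 0.22 m; corners in marker frame (Z=0):
  M0 = (-0.1100, +0.1100, 0)
  M1 = (+0.1100, +0.1100, 0)
  M2 = (+0.1100, -0.1100, 0)
  M3 = (-0.1100, -0.1100, 0)
Detected image corners:
  c0 = (335.740039, 325.703432) px
  c1 = (410.289957, 378.682409) px
  c2 = (461.555194, 290.976210) px
  c3 = (385.269107, 234.151120) px
Planar DLT: solve 8×8 A·h = b for H (H[2,2]=1):
  H  [+379.73895 -162.72329 +398.13685]
  H  [+277.95613 +458.56621 +308.48080]
  H  [+0.09292 +0.16673 +1.00000]
B = K⁻¹H; ‖b₁‖=0.671931, ‖b₂‖=0.671931; λ = 2/(‖b₁‖+‖b₂‖) = 1.488248, sign → tz>0 ⇒ λ=+1.488248
r₁ = λ·B[:,0] = (+0.85500,+0.49986,+0.13829); r₂ = λ·B[:,1] = (-0.51852,+0.81827,+0.24814)
r₃ = r₁×r₂ = (+0.01088,-0.28386,+0.95880); SVD([r₁ r₂ r₃]) → R = UVᵀ:
  R  [+0.85500 -0.51852 +0.01088]
  R  [+0.49986 +0.81827 -0.28386]
  R  [+0.13829 +0.24814 +0.95880]
t = (+0.23159, +0.12855, +1.48825) m
tr R = 2.632069; θ = arccos((tr R − 1)/2) = 0.616279 rad = 35.310°
axis k = ((R−Rᵀ)₃₂, (R−Rᵀ)₁₃, (R−Rᵀ)₂₁) / (2 sinθ) = (+0.460207, -0.110218, +0.880944)
rvec = θ·k = (+0.283616, -0.067925, +0.542907)

rvec=(0.2836, -0.0679, 0.5429) tvec=(0.2316, 0.1285, 1.4882)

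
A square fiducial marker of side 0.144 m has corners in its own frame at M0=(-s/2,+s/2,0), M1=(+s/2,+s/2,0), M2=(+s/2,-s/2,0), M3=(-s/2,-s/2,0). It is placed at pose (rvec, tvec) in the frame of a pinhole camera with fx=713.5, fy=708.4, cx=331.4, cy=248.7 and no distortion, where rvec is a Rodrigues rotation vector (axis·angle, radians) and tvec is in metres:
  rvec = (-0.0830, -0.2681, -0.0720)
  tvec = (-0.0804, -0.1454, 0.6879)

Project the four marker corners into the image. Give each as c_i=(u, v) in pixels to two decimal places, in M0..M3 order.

c0=(176.82, 174.47) c1=(326.07, 169.83) c2=(314.31, 28.64) c3=(166.70, 25.15)

Intrinsics K: fx=713.5, fy=708.4, cx=331.4, cy=248.7
Marker side s = 0.144 m; corners in marker frame (Z=0):
  M0 = (-0.0720, +0.0720, 0)
  M1 = (+0.0720, +0.0720, 0)
  M2 = (+0.0720, -0.0720, 0)
  M3 = (-0.0720, -0.0720, 0)
rvec = (-0.0830, -0.2681, -0.0720), |rvec| = θ = 0.28974 rad = 16.601°
Rodrigues: sinθ=0.28571, 1−cosθ=0.04168; R = I + sinθ·[k]× + (1−cosθ)·[k]×²:
    [+0.96174 +0.08205 -0.26140]
    [-0.05995 +0.99401 +0.09143]
    [+0.26733 -0.07226 +0.96089]
t = (-0.0804, -0.1454, 0.6879) m
M0: Pc = R·M0+t = (-0.14374, -0.06952, +0.66345); u = 713.5·(-0.14374)/0.66345 + 331.4 = 176.8186, v = 708.4·(-0.06952)/0.66345 + 248.7 = 174.4748
M1: Pc = R·M1+t = (-0.00525, -0.07815, +0.70195); u = 713.5·(-0.00525)/0.70195 + 331.4 = 326.0660, v = 708.4·(-0.07815)/0.70195 + 248.7 = 169.8335
M2: Pc = R·M2+t = (-0.01706, -0.22128, +0.71235); u = 713.5·(-0.01706)/0.71235 + 331.4 = 314.3103, v = 708.4·(-0.22128)/0.71235 + 248.7 = 28.6425
M3: Pc = R·M3+t = (-0.15555, -0.21265, +0.67385); u = 713.5·(-0.15555)/0.67385 + 331.4 = 166.6959, v = 708.4·(-0.21265)/0.67385 + 248.7 = 25.1462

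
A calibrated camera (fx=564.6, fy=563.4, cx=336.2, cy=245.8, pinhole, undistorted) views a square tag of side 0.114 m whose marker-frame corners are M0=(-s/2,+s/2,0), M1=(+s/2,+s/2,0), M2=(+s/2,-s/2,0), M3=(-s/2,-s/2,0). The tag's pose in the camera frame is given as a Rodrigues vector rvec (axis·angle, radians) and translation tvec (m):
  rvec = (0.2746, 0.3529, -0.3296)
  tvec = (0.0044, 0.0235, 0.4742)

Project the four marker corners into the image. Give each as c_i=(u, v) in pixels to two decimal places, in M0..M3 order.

Intrinsics K: fx=564.6, fy=563.4, cx=336.2, cy=245.8
Marker side s = 0.114 m; corners in marker frame (Z=0):
  M0 = (-0.0570, +0.0570, 0)
  M1 = (+0.0570, +0.0570, 0)
  M2 = (+0.0570, -0.0570, 0)
  M3 = (-0.0570, -0.0570, 0)
rvec = (0.2746, 0.3529, -0.3296), |rvec| = θ = 0.55550 rad = 31.828°
Rodrigues: sinθ=0.52737, 1−cosθ=0.15036; R = I + sinθ·[k]× + (1−cosθ)·[k]×²:
    [+0.88638 +0.36013 +0.29093]
    [-0.26569 +0.91032 -0.31737]
    [-0.37913 +0.20402 +0.90257]
t = (0.0044, 0.0235, 0.4742) m
M0: Pc = R·M0+t = (-0.02560, +0.09053, +0.50744); u = 564.6·(-0.02560)/0.50744 + 336.2 = 307.7203, v = 563.4·(+0.09053)/0.50744 + 245.8 = 346.3165
M1: Pc = R·M1+t = (+0.07545, +0.06024, +0.46422); u = 564.6·(+0.07545)/0.46422 + 336.2 = 427.9663, v = 563.4·(+0.06024)/0.46422 + 245.8 = 318.9154
M2: Pc = R·M2+t = (+0.03440, -0.04353, +0.44096); u = 564.6·(+0.03440)/0.44096 + 336.2 = 380.2406, v = 563.4·(-0.04353)/0.44096 + 245.8 = 190.1800
M3: Pc = R·M3+t = (-0.06665, -0.01324, +0.48418); u = 564.6·(-0.06665)/0.48418 + 336.2 = 258.4789, v = 563.4·(-0.01324)/0.48418 + 245.8 = 230.3890

c0=(307.72, 346.32) c1=(427.97, 318.92) c2=(380.24, 190.18) c3=(258.48, 230.39)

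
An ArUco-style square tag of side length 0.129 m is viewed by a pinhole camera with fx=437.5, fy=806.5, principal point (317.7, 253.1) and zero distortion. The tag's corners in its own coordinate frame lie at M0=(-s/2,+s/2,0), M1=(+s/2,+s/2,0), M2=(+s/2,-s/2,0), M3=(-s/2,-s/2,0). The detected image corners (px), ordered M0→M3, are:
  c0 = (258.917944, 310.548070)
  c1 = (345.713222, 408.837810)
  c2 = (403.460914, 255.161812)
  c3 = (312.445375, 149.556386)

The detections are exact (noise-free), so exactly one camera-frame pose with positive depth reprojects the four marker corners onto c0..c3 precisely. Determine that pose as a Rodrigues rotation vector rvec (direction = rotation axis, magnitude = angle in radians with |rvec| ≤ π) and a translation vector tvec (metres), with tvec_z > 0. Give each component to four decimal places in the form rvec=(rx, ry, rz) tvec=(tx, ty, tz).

Intrinsics K: fx=437.5, fy=806.5, cx=317.7, cy=253.1
Marker side s = 0.129 m; corners in marker frame (Z=0):
  M0 = (-0.0645, +0.0645, 0)
  M1 = (+0.0645, +0.0645, 0)
  M2 = (+0.0645, -0.0645, 0)
  M3 = (-0.0645, -0.0645, 0)
Detected image corners:
  c0 = (258.917944, 310.548070) px
  c1 = (345.713222, 408.837810) px
  c2 = (403.460914, 255.161812) px
  c3 = (312.445375, 149.556386) px
Planar DLT: solve 8×8 A·h = b for H (H[2,2]=1):
  H  [+717.40222 -291.97374 +329.62552]
  H  [+813.91451 +1338.16158 +283.45420]
  H  [+0.08681 +0.42230 +1.00000]
B = K⁻¹H; ‖b₁‖=1.859534, ‖b₂‖=1.859534; λ = 2/(‖b₁‖+‖b₂‖) = 0.537769, sign → tz>0 ⇒ λ=+0.537769
r₁ = λ·B[:,0] = (+0.84792,+0.52806,+0.04668); r₂ = λ·B[:,1] = (-0.52380,+0.82101,+0.22710)
r₃ = r₁×r₂ = (+0.08160,-0.21702,+0.97275); SVD([r₁ r₂ r₃]) → R = UVᵀ:
  R  [+0.84792 -0.52380 +0.08160]
  R  [+0.52806 +0.82101 -0.21702]
  R  [+0.04668 +0.22710 +0.97275]
t = (+0.01466, +0.02024, +0.53777) m
tr R = 2.641680; θ = arccos((tr R − 1)/2) = 0.607916 rad = 34.831°
axis k = ((R−Rᵀ)₃₂, (R−Rᵀ)₁₃, (R−Rᵀ)₂₁) / (2 sinθ) = (+0.388788, +0.030564, +0.920820)
rvec = θ·k = (+0.236350, +0.018580, +0.559781)

rvec=(0.2364, 0.0186, 0.5598) tvec=(0.0147, 0.0202, 0.5378)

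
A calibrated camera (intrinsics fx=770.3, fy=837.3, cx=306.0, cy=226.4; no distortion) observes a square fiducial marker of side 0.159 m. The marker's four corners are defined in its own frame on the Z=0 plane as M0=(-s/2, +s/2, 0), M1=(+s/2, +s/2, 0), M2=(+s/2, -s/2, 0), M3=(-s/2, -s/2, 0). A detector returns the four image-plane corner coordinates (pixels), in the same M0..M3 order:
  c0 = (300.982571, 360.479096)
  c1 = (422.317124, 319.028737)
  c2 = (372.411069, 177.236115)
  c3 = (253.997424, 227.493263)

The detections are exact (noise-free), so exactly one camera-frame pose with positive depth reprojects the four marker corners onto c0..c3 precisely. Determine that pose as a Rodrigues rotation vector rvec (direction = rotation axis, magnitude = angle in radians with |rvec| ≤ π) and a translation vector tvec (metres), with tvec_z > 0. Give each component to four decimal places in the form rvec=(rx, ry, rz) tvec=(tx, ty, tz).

rvec=(0.0754, 0.3652, -0.3605) tvec=(0.0347, 0.0491, 0.9053)

Intrinsics K: fx=770.3, fy=837.3, cx=306.0, cy=226.4
Marker side s = 0.159 m; corners in marker frame (Z=0):
  M0 = (-0.0795, +0.0795, 0)
  M1 = (+0.0795, +0.0795, 0)
  M2 = (+0.0795, -0.0795, 0)
  M3 = (-0.0795, -0.0795, 0)
Detected image corners:
  c0 = (300.982571, 360.479096) px
  c1 = (422.317124, 319.028737) px
  c2 = (372.411069, 177.236115) px
  c3 = (253.997424, 227.493263) px
Planar DLT: solve 8×8 A·h = b for H (H[2,2]=1):
  H  [+618.85790 +307.27515 +335.53602]
  H  [-396.87580 +865.51390 +271.83551]
  H  [-0.40030 +0.00853 +1.00000]
B = K⁻¹H; ‖b₁‖=1.104658, ‖b₂‖=1.104658; λ = 2/(‖b₁‖+‖b₂‖) = 0.905257, sign → tz>0 ⇒ λ=+0.905257
r₁ = λ·B[:,0] = (+0.87124,-0.33110,-0.36238); r₂ = λ·B[:,1] = (+0.35804,+0.93367,+0.00772)
r₃ = r₁×r₂ = (+0.33579,-0.13647,+0.93200); SVD([r₁ r₂ r₃]) → R = UVᵀ:
  R  [+0.87124 +0.35804 +0.33579]
  R  [-0.33110 +0.93367 -0.13647]
  R  [-0.36238 +0.00772 +0.93200]
t = (+0.03471, +0.04912, +0.90526) m
tr R = 2.736909; θ = arccos((tr R − 1)/2) = 0.518720 rad = 29.720°
axis k = ((R−Rᵀ)₃₂, (R−Rᵀ)₁₃, (R−Rᵀ)₂₁) / (2 sinθ) = (+0.145426, +0.704123, -0.695027)
rvec = θ·k = (+0.075436, +0.365243, -0.360524)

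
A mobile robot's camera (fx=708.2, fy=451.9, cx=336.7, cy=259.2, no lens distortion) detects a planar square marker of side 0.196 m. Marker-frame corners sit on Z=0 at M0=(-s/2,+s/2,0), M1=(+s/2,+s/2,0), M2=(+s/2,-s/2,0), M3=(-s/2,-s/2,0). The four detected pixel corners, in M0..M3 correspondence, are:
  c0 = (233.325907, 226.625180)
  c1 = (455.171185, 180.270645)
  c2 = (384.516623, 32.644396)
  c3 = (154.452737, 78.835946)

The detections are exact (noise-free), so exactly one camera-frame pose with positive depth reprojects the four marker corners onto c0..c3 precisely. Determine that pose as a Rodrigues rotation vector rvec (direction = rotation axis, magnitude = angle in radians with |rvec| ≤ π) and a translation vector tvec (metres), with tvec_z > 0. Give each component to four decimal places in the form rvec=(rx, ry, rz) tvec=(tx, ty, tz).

Intrinsics K: fx=708.2, fy=451.9, cx=336.7, cy=259.2
Marker side s = 0.196 m; corners in marker frame (Z=0):
  M0 = (-0.0980, +0.0980, 0)
  M1 = (+0.0980, +0.0980, 0)
  M2 = (+0.0980, -0.0980, 0)
  M3 = (-0.0980, -0.0980, 0)
Detected image corners:
  c0 = (233.325907, 226.625180) px
  c1 = (455.171185, 180.270645) px
  c2 = (384.516623, 32.644396) px
  c3 = (154.452737, 78.835946) px
Planar DLT: solve 8×8 A·h = b for H (H[2,2]=1):
  H  [+1170.21729 +432.41012 +308.11611]
  H  [-228.60619 +775.18060 +130.66781]
  H  [+0.05778 +0.16646 +1.00000]
B = K⁻¹H; ‖b₁‖=1.712957, ‖b₂‖=1.712957; λ = 2/(‖b₁‖+‖b₂‖) = 0.583786, sign → tz>0 ⇒ λ=+0.583786
r₁ = λ·B[:,0] = (+0.94860,-0.31467,+0.03373); r₂ = λ·B[:,1] = (+0.31025,+0.94568,+0.09718)
r₃ = r₁×r₂ = (-0.06248,-0.08172,+0.99470); SVD([r₁ r₂ r₃]) → R = UVᵀ:
  R  [+0.94860 +0.31025 -0.06248]
  R  [-0.31467 +0.94568 -0.08172]
  R  [+0.03373 +0.09718 +0.99470]
t = (-0.02356, -0.16604, +0.58379) m
tr R = 2.888974; θ = arccos((tr R − 1)/2) = 0.334767 rad = 19.181°
axis k = ((R−Rᵀ)₃₂, (R−Rᵀ)₁₃, (R−Rᵀ)₂₁) / (2 sinθ) = (+0.272247, -0.146409, -0.951024)
rvec = θ·k = (+0.091139, -0.049013, -0.318371)

rvec=(0.0911, -0.0490, -0.3184) tvec=(-0.0236, -0.1660, 0.5838)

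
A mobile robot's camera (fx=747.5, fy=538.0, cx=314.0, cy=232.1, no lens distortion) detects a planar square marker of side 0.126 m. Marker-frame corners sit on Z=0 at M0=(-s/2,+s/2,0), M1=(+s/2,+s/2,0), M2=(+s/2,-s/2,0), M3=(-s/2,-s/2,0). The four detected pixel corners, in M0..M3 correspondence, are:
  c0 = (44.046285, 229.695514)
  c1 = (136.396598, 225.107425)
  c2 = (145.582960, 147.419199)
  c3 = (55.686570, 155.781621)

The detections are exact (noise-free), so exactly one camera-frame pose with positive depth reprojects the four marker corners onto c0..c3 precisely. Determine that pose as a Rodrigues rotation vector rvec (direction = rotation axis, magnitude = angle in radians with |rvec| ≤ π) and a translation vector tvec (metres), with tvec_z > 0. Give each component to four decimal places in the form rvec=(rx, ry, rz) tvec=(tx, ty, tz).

rvec=(-0.2286, 0.3704, -0.0126) tvec=(-0.2516, -0.0686, 0.8559)

Intrinsics K: fx=747.5, fy=538.0, cx=314.0, cy=232.1
Marker side s = 0.126 m; corners in marker frame (Z=0):
  M0 = (-0.0630, +0.0630, 0)
  M1 = (+0.0630, +0.0630, 0)
  M2 = (+0.0630, -0.0630, 0)
  M3 = (-0.0630, -0.0630, 0)
Detected image corners:
  c0 = (44.046285, 229.695514) px
  c1 = (136.396598, 225.107425) px
  c2 = (145.582960, 147.419199) px
  c3 = (55.686570, 155.781621) px
Planar DLT: solve 8×8 A·h = b for H (H[2,2]=1):
  H  [+683.19836 -107.85027 +94.31544]
  H  [-130.75668 +551.65865 +188.96185]
  H  [-0.41751 -0.26144 +1.00000]
B = K⁻¹H; ‖b₁‖=1.168325, ‖b₂‖=1.168325; λ = 2/(‖b₁‖+‖b₂‖) = 0.855926, sign → tz>0 ⇒ λ=+0.855926
r₁ = λ·B[:,0] = (+0.93241,-0.05386,-0.35736); r₂ = λ·B[:,1] = (-0.02949,+0.97419,-0.22377)
r₃ = r₁×r₂ = (+0.36019,+0.21919,+0.90676); SVD([r₁ r₂ r₃]) → R = UVᵀ:
  R  [+0.93241 -0.02949 +0.36019]
  R  [-0.05386 +0.97419 +0.21919]
  R  [-0.35736 -0.22377 +0.90676]
t = (-0.25155, -0.06863, +0.85593) m
tr R = 2.813371; θ = arccos((tr R − 1)/2) = 0.435438 rad = 24.949°
axis k = ((R−Rᵀ)₃₂, (R−Rᵀ)₁₃, (R−Rᵀ)₂₁) / (2 sinθ) = (-0.525076, +0.850565, -0.028878)
rvec = θ·k = (-0.228638, +0.370369, -0.012575)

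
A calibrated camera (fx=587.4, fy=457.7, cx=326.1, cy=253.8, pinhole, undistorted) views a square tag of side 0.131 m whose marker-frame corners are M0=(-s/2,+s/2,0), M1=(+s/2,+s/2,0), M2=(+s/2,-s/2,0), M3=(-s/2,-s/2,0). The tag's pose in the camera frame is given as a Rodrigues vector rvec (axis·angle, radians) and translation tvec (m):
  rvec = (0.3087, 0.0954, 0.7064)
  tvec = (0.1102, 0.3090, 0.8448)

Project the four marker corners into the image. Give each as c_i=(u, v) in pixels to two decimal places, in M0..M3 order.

Intrinsics K: fx=587.4, fy=457.7, cx=326.1, cy=253.8
Marker side s = 0.131 m; corners in marker frame (Z=0):
  M0 = (-0.0655, +0.0655, 0)
  M1 = (+0.0655, +0.0655, 0)
  M2 = (+0.0655, -0.0655, 0)
  M3 = (-0.0655, -0.0655, 0)
rvec = (0.3087, 0.0954, 0.7064), |rvec| = θ = 0.77679 rad = 44.507°
Rodrigues: sinθ=0.70099, 1−cosθ=0.28683; R = I + sinθ·[k]× + (1−cosθ)·[k]×²:
    [+0.75847 -0.62347 +0.18975]
    [+0.65147 +0.71750 -0.24654]
    [+0.01757 +0.31061 +0.95037]
t = (0.1102, 0.3090, 0.8448) m
M0: Pc = R·M0+t = (+0.01968, +0.31332, +0.86399); u = 587.4·(+0.01968)/0.86399 + 326.1 = 339.4816, v = 457.7·(+0.31332)/0.86399 + 253.8 = 419.7833
M1: Pc = R·M1+t = (+0.11904, +0.39867, +0.86630); u = 587.4·(+0.11904)/0.86630 + 326.1 = 406.8177, v = 457.7·(+0.39867)/0.86630 + 253.8 = 464.4325
M2: Pc = R·M2+t = (+0.20072, +0.30468, +0.82561); u = 587.4·(+0.20072)/0.82561 + 326.1 = 468.9059, v = 457.7·(+0.30468)/0.82561 + 253.8 = 422.7063
M3: Pc = R·M3+t = (+0.10136, +0.21933, +0.82330); u = 587.4·(+0.10136)/0.82330 + 326.1 = 398.4154, v = 457.7·(+0.21933)/0.82330 + 253.8 = 375.7337

c0=(339.48, 419.78) c1=(406.82, 464.43) c2=(468.91, 422.71) c3=(398.42, 375.73)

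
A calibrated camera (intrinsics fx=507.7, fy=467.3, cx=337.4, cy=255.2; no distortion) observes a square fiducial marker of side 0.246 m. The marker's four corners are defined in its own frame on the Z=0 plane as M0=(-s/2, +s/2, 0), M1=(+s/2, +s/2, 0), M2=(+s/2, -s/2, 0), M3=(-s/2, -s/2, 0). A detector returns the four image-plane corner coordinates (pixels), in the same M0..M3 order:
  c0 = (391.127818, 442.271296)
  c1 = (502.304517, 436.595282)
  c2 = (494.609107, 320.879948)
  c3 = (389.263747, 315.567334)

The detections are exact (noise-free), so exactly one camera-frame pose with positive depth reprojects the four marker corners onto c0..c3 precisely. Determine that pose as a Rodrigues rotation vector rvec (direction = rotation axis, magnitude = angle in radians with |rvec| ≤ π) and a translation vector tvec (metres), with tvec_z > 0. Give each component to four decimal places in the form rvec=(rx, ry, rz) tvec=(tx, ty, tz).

Intrinsics K: fx=507.7, fy=467.3, cx=337.4, cy=255.2
Marker side s = 0.246 m; corners in marker frame (Z=0):
  M0 = (-0.1230, +0.1230, 0)
  M1 = (+0.1230, +0.1230, 0)
  M2 = (+0.1230, -0.1230, 0)
  M3 = (-0.1230, -0.1230, 0)
Detected image corners:
  c0 = (391.127818, 442.271296) px
  c1 = (502.304517, 436.595282) px
  c2 = (494.609107, 320.879948) px
  c3 = (389.263747, 315.567334) px
Planar DLT: solve 8×8 A·h = b for H (H[2,2]=1):
  H  [+603.33286 -84.54480 +446.70849]
  H  [+139.38309 +402.60528 +377.07098]
  H  [+0.36818 -0.23521 +1.00000]
B = K⁻¹H; ‖b₁‖=1.017619, ‖b₂‖=1.017619; λ = 2/(‖b₁‖+‖b₂‖) = 0.982686, sign → tz>0 ⇒ λ=+0.982686
r₁ = λ·B[:,0] = (+0.92735,+0.09552,+0.36180); r₂ = λ·B[:,1] = (-0.01003,+0.97287,-0.23114)
r₃ = r₁×r₂ = (-0.37406,+0.21072,+0.90315); SVD([r₁ r₂ r₃]) → R = UVᵀ:
  R  [+0.92735 -0.01003 -0.37406]
  R  [+0.09552 +0.97287 +0.21072]
  R  [+0.36180 -0.23114 +0.90315]
t = (+0.21157, +0.25628, +0.98269) m
tr R = 2.803364; θ = arccos((tr R − 1)/2) = 0.447153 rad = 25.620°
axis k = ((R−Rᵀ)₃₂, (R−Rᵀ)₁₃, (R−Rᵀ)₂₁) / (2 sinθ) = (-0.510937, -0.850908, +0.122060)
rvec = θ·k = (-0.228467, -0.380486, +0.054579)

rvec=(-0.2285, -0.3805, 0.0546) tvec=(0.2116, 0.2563, 0.9827)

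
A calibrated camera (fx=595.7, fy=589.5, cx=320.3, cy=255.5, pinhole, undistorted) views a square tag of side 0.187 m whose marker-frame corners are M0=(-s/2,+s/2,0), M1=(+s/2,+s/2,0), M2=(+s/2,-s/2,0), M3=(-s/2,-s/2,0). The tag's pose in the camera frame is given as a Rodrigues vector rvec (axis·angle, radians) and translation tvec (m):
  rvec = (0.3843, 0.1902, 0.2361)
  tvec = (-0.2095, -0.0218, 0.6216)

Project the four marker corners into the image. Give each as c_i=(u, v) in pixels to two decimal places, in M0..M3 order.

Intrinsics K: fx=595.7, fy=589.5, cx=320.3, cy=255.5
Marker side s = 0.187 m; corners in marker frame (Z=0):
  M0 = (-0.0935, +0.0935, 0)
  M1 = (+0.0935, +0.0935, 0)
  M2 = (+0.0935, -0.0935, 0)
  M3 = (-0.0935, -0.0935, 0)
rvec = (0.3843, 0.1902, 0.2361), |rvec| = θ = 0.48950 rad = 28.046°
Rodrigues: sinθ=0.47018, 1−cosθ=0.11743; R = I + sinθ·[k]× + (1−cosθ)·[k]×²:
    [+0.95495 -0.19096 +0.22716]
    [+0.26261 +0.90030 -0.34713]
    [-0.13823 +0.39114 +0.90989]
t = (-0.2095, -0.0218, 0.6216) m
M0: Pc = R·M0+t = (-0.31664, +0.03782, +0.67110); u = 595.7·(-0.31664)/0.67110 + 320.3 = 39.2314, v = 589.5·(+0.03782)/0.67110 + 255.5 = 288.7254
M1: Pc = R·M1+t = (-0.13807, +0.08693, +0.64525); u = 595.7·(-0.13807)/0.64525 + 320.3 = 192.8350, v = 589.5·(+0.08693)/0.64525 + 255.5 = 334.9211
M2: Pc = R·M2+t = (-0.10236, -0.08142, +0.57210); u = 595.7·(-0.10236)/0.57210 + 320.3 = 213.7210, v = 589.5·(-0.08142)/0.57210 + 255.5 = 171.5998
M3: Pc = R·M3+t = (-0.28093, -0.13053, +0.59795); u = 595.7·(-0.28093)/0.59795 + 320.3 = 40.4251, v = 589.5·(-0.13053)/0.59795 + 255.5 = 126.8133

c0=(39.23, 288.73) c1=(192.84, 334.92) c2=(213.72, 171.60) c3=(40.43, 126.81)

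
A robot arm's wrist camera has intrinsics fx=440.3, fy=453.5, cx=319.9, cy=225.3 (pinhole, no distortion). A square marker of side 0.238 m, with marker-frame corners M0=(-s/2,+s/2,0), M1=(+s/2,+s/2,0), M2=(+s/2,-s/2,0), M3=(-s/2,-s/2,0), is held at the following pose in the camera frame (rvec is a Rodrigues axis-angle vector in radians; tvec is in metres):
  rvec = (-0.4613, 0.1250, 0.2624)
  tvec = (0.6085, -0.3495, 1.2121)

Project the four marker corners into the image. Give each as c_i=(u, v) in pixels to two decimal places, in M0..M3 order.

c0=(491.62, 120.57) c1=(586.08, 137.63) c2=(587.95, 69.73) c3=(500.83, 56.24)

Intrinsics K: fx=440.3, fy=453.5, cx=319.9, cy=225.3
Marker side s = 0.238 m; corners in marker frame (Z=0):
  M0 = (-0.1190, +0.1190, 0)
  M1 = (+0.1190, +0.1190, 0)
  M2 = (+0.1190, -0.1190, 0)
  M3 = (-0.1190, -0.1190, 0)
rvec = (-0.4613, 0.1250, 0.2624), |rvec| = θ = 0.54523 rad = 31.239°
Rodrigues: sinθ=0.51862, 1−cosθ=0.14499; R = I + sinθ·[k]× + (1−cosθ)·[k]×²:
    [+0.95880 -0.27772 +0.05986]
    [+0.22147 +0.86263 +0.45478]
    [-0.17794 -0.42278 +0.88859]
t = (0.6085, -0.3495, 1.2121) m
M0: Pc = R·M0+t = (+0.46136, -0.27320, +1.18296); u = 440.3·(+0.46136)/1.18296 + 319.9 = 491.6168, v = 453.5·(-0.27320)/1.18296 + 225.3 = 120.5655
M1: Pc = R·M1+t = (+0.68955, -0.22049, +1.14061); u = 440.3·(+0.68955)/1.14061 + 319.9 = 586.0796, v = 453.5·(-0.22049)/1.14061 + 225.3 = 137.6337
M2: Pc = R·M2+t = (+0.75564, -0.42580, +1.24124); u = 440.3·(+0.75564)/1.24124 + 319.9 = 587.9475, v = 453.5·(-0.42580)/1.24124 + 225.3 = 69.7298
M3: Pc = R·M3+t = (+0.52745, -0.47851, +1.28359); u = 440.3·(+0.52745)/1.28359 + 319.9 = 500.8282, v = 453.5·(-0.47851)/1.28359 + 225.3 = 56.2399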